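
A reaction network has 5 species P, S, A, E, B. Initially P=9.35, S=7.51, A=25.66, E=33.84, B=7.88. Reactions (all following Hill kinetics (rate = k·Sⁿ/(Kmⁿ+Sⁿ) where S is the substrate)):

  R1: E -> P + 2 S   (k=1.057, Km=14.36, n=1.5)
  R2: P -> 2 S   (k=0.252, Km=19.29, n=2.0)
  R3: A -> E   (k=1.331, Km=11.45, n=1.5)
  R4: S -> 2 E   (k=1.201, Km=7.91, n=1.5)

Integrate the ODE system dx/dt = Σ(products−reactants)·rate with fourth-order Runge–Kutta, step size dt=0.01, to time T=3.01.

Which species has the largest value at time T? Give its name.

RK4 with dt=0.01: 301 steps to T=3.01. Trajectory (selected grid times):
t=0.00: P=9.35 S=7.51 A=25.66 E=33.84 B=7.88
t=0.33: P=9.61 S=7.90 A=25.32 E=34.29 B=7.88
t=0.67: P=9.87 S=8.29 A=24.98 E=34.77 B=7.88
t=1.00: P=10.13 S=8.67 A=24.64 E=35.25 B=7.88
t=1.34: P=10.40 S=9.06 A=24.30 E=35.75 B=7.88
t=1.67: P=10.66 S=9.43 A=23.97 E=36.24 B=7.88
t=2.01: P=10.93 S=9.81 A=23.63 E=36.76 B=7.88
t=2.34: P=11.19 S=10.18 A=23.30 E=37.27 B=7.88
t=2.68: P=11.46 S=10.56 A=22.97 E=37.81 B=7.88
t=3.01: P=11.72 S=10.93 A=22.64 E=38.33 B=7.88
At T=3.01: P=11.72 S=10.93 A=22.64 E=38.33 B=7.88; the largest is E.

Dominant species at T: E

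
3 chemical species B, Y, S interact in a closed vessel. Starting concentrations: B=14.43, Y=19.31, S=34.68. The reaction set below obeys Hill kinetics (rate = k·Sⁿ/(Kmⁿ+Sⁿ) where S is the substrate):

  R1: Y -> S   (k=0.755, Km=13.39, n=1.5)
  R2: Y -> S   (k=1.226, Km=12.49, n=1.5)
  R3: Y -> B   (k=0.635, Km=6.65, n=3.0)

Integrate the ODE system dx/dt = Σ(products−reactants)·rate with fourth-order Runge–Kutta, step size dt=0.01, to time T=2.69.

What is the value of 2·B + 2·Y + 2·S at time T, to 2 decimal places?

Check how each reaction changes W = 2·B + 2·Y + 2·S (weight of products minus weight of reactants):
R1: Y -> S: (2·1) − (2·1) = 2 − 2 = 0
R2: Y -> S: (2·1) − (2·1) = 2 − 2 = 0
R3: Y -> B: (2·1) − (2·1) = 2 − 2 = 0
Every reaction leaves W unchanged, so W is conserved and no simulation is needed: W(T) = W(0) = 2·14.43 + 2·19.31 + 2·34.68 = 136.84

Value at T = 136.84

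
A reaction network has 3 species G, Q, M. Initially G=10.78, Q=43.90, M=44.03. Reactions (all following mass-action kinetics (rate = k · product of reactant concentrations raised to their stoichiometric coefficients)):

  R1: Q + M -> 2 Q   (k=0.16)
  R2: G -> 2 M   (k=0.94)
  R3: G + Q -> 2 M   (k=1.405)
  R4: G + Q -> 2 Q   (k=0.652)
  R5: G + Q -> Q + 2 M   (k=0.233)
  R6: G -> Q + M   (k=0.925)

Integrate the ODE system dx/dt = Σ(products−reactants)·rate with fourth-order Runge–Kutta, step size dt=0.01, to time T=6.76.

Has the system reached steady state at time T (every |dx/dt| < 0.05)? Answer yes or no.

Steady state at T: yes

RK4 with dt=0.01: 676 steps to T=6.76. Trajectory (selected grid times):
t=0.00: G=10.78 Q=43.90 M=44.03
t=0.75: G=0.00 Q=99.98 M=0.00
t=1.50: G=0.00 Q=99.98 M=0.00
t=2.25: G=0.00 Q=99.98 M=0.00
t=3.00: G=0.00 Q=99.98 M=0.00
t=3.76: G=0.00 Q=99.98 M=0.00
t=4.51: G=0.00 Q=99.98 M=0.00
t=5.26: G=0.00 Q=99.98 M=0.00
t=6.01: G=0.00 Q=99.98 M=0.00
t=6.76: G=0.00 Q=99.98 M=0.00
Rates at T: R1=0.0000, R2=0.0000, R3=0.0000, R4=0.0000, R5=0.0000, R6=0.0000
dx/dt at T (Σ net stoichiometry × rate): G=-0.0000, Q=+0.0000, M=-0.0000
Largest |dx/dt| is |+0.0000| (Q) < 0.05 → steady.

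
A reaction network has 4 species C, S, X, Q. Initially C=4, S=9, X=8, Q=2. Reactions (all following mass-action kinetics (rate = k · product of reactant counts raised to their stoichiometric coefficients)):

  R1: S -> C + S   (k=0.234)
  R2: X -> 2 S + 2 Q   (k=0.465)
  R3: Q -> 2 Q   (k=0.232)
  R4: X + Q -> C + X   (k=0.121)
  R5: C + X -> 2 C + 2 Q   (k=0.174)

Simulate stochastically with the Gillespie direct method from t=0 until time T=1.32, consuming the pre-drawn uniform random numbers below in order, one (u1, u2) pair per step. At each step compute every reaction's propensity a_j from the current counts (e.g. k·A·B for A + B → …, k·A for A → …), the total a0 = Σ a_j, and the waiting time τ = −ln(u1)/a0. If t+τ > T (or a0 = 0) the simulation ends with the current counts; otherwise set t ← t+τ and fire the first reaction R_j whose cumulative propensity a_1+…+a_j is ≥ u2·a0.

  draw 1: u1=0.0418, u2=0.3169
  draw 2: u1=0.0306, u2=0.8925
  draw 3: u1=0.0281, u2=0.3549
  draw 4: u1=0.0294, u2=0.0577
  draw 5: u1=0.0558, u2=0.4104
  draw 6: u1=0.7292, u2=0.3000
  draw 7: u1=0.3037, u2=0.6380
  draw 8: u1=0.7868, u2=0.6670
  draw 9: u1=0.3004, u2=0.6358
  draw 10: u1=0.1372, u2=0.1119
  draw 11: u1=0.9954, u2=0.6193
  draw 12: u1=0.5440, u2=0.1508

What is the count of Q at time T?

t=0.000: C=4 S=9 X=8 Q=2
Draw 1: a1=2.106, a2=3.720, a3=0.464, a4=1.936, a5=5.568, a0=13.794; τ=−ln(0.0418)/13.794=0.230 → t=0.230; u2·a0=0.3169·13.794=4.371; a1=2.106 < 4.371 ≤ a1+a2=5.826 → R2 fires; C=4 S=11 X=7 Q=4
Draw 2: a1=2.574, a2=3.255, a3=0.928, a4=3.388, a5=4.872, a0=15.017; τ=−ln(0.0306)/15.017=0.232 → t=0.462; u2·a0=0.8925·15.017=13.403; a1+…+a4=10.145 < 13.403 ≤ a1+…+a5=15.017 → R5 fires; C=5 S=11 X=6 Q=6
Draw 3: a1=2.574, a2=2.790, a3=1.392, a4=4.356, a5=5.220, a0=16.332; τ=−ln(0.0281)/16.332=0.219 → t=0.681; u2·a0=0.3549·16.332=5.796; a1+a2=5.364 < 5.796 ≤ a1+…+a3=6.756 → R3 fires; C=5 S=11 X=6 Q=7
Draw 4: a1=2.574, a2=2.790, a3=1.624, a4=5.082, a5=5.220, a0=17.290; τ=−ln(0.0294)/17.290=0.204 → t=0.885; u2·a0=0.0577·17.290=0.998 ≤ a1=2.574 → R1 fires; C=6 S=11 X=6 Q=7
Draw 5: a1=2.574, a2=2.790, a3=1.624, a4=5.082, a5=6.264, a0=18.334; τ=−ln(0.0558)/18.334=0.157 → t=1.042; u2·a0=0.4104·18.334=7.524; a1+…+a3=6.988 < 7.524 ≤ a1+…+a4=12.070 → R4 fires; C=7 S=11 X=6 Q=6
Draw 6: a1=2.574, a2=2.790, a3=1.392, a4=4.356, a5=7.308, a0=18.420; τ=−ln(0.7292)/18.420=0.017 → t=1.060; u2·a0=0.3000·18.420=5.526; a1+a2=5.364 < 5.526 ≤ a1+…+a3=6.756 → R3 fires; C=7 S=11 X=6 Q=7
Draw 7: a1=2.574, a2=2.790, a3=1.624, a4=5.082, a5=7.308, a0=19.378; τ=−ln(0.3037)/19.378=0.061 → t=1.121; u2·a0=0.6380·19.378=12.363; a1+…+a4=12.070 < 12.363 ≤ a1+…+a5=19.378 → R5 fires; C=8 S=11 X=5 Q=9
Draw 8: a1=2.574, a2=2.325, a3=2.088, a4=5.445, a5=6.960, a0=19.392; τ=−ln(0.7868)/19.392=0.012 → t=1.133; u2·a0=0.6670·19.392=12.934; a1+…+a4=12.432 < 12.934 ≤ a1+…+a5=19.392 → R5 fires; C=9 S=11 X=4 Q=11
Draw 9: a1=2.574, a2=1.860, a3=2.552, a4=5.324, a5=6.264, a0=18.574; τ=−ln(0.3004)/18.574=0.065 → t=1.198; u2·a0=0.6358·18.574=11.809; a1+…+a3=6.986 < 11.809 ≤ a1+…+a4=12.310 → R4 fires; C=10 S=11 X=4 Q=10
Draw 10: a1=2.574, a2=1.860, a3=2.320, a4=4.840, a5=6.960, a0=18.554; τ=−ln(0.1372)/18.554=0.107 → t=1.305; u2·a0=0.1119·18.554=2.076 ≤ a1=2.574 → R1 fires; C=11 S=11 X=4 Q=10
Draw 11: a1=2.574, a2=1.860, a3=2.320, a4=4.840, a5=7.656, a0=19.250; τ=−ln(0.9954)/19.250=0.000 → t=1.306; u2·a0=0.6193·19.250=11.922; a1+…+a4=11.594 < 11.922 ≤ a1+…+a5=19.250 → R5 fires; C=12 S=11 X=3 Q=12
Draw 12: a1=2.574, a2=1.395, a3=2.784, a4=4.356, a5=6.264, a0=17.373; τ=−ln(0.5440)/17.373=0.035 → t=1.341 > T=1.32: stop.
Read off Q at T=1.32: 12

Q at T = 12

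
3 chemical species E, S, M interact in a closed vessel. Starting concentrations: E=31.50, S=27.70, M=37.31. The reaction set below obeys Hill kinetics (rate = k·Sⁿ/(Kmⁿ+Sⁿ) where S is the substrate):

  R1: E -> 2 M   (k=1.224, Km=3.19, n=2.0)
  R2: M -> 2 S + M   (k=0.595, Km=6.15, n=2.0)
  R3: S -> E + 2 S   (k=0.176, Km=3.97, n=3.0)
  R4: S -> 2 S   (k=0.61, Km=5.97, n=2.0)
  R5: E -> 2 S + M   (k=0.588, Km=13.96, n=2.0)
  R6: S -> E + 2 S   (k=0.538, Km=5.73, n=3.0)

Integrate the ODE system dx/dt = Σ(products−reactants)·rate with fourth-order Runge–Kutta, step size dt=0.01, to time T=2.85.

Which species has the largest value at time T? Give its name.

RK4 with dt=0.01: 285 steps to T=2.85. Trajectory (selected grid times):
t=0.00: E=31.50 S=27.70 M=37.31
t=0.32: E=31.18 S=28.80 M=38.24
t=0.63: E=30.88 S=29.86 M=39.14
t=0.95: E=30.56 S=30.96 M=40.08
t=1.27: E=30.24 S=32.06 M=41.01
t=1.58: E=29.94 S=33.13 M=41.91
t=1.90: E=29.62 S=34.22 M=42.84
t=2.22: E=29.31 S=35.32 M=43.76
t=2.53: E=29.01 S=36.38 M=44.66
t=2.85: E=28.70 S=37.48 M=45.59
At T=2.85: E=28.70 S=37.48 M=45.59; the largest is M.

Dominant species at T: M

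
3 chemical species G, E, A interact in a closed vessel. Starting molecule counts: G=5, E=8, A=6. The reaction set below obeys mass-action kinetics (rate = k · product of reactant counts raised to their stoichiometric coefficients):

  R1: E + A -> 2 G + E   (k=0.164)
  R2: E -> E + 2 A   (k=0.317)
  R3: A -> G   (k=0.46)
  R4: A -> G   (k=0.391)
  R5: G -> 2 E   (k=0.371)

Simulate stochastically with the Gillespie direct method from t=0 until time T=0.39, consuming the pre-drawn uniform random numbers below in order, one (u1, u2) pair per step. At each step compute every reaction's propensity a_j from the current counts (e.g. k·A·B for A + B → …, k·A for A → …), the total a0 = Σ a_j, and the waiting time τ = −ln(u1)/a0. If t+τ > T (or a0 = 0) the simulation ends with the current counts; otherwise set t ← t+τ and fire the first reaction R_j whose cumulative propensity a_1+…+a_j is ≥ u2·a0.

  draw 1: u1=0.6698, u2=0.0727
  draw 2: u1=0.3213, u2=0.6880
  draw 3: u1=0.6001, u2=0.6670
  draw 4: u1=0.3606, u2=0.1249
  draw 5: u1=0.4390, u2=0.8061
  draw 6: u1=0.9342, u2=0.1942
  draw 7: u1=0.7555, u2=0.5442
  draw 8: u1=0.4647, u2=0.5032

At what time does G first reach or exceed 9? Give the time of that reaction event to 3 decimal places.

t=0.000: G=5 E=8 A=6
Draw 1: a1=7.872, a2=2.536, a3=2.760, a4=2.346, a5=1.855, a0=17.369; τ=−ln(0.6698)/17.369=0.023 → t=0.023; u2·a0=0.0727·17.369=1.263 ≤ a1=7.872 → R1 fires; G=7 E=8 A=5
Draw 2: a1=6.560, a2=2.536, a3=2.300, a4=1.955, a5=2.597, a0=15.948; τ=−ln(0.3213)/15.948=0.071 → t=0.094; u2·a0=0.6880·15.948=10.972; a1+a2=9.096 < 10.972 ≤ a1+…+a3=11.396 → R3 fires; G=8 E=8 A=4
Draw 3: a1=5.248, a2=2.536, a3=1.840, a4=1.564, a5=2.968, a0=14.156; τ=−ln(0.6001)/14.156=0.036 → t=0.130; u2·a0=0.6670·14.156=9.442; a1+a2=7.784 < 9.442 ≤ a1+…+a3=9.624 → R3 fires; G=9 E=8 A=3
Draw 4: a1=3.936, a2=2.536, a3=1.380, a4=1.173, a5=3.339, a0=12.364; τ=−ln(0.3606)/12.364=0.082 → t=0.213; u2·a0=0.1249·12.364=1.544 ≤ a1=3.936 → R1 fires; G=11 E=8 A=2
Draw 5: a1=2.624, a2=2.536, a3=0.920, a4=0.782, a5=4.081, a0=10.943; τ=−ln(0.4390)/10.943=0.075 → t=0.288; u2·a0=0.8061·10.943=8.821; a1+…+a4=6.862 < 8.821 ≤ a1+…+a5=10.943 → R5 fires; G=10 E=10 A=2
Draw 6: a1=3.280, a2=3.170, a3=0.920, a4=0.782, a5=3.710, a0=11.862; τ=−ln(0.9342)/11.862=0.006 → t=0.294; u2·a0=0.1942·11.862=2.304 ≤ a1=3.280 → R1 fires; G=12 E=10 A=1
Draw 7: a1=1.640, a2=3.170, a3=0.460, a4=0.391, a5=4.452, a0=10.113; τ=−ln(0.7555)/10.113=0.028 → t=0.322; u2·a0=0.5442·10.113=5.503; a1+…+a3=5.270 < 5.503 ≤ a1+…+a4=5.661 → R4 fires; G=13 E=10 A=0
Draw 8: a1=0.000, a2=3.170, a3=0.000, a4=0.000, a5=4.823, a0=7.993; τ=−ln(0.4647)/7.993=0.096 → t=0.417 > T=0.39: stop.
G first becomes ≥ 9 when it reaches 9 at the event at t=0.130.

Threshold first reached at t = 0.130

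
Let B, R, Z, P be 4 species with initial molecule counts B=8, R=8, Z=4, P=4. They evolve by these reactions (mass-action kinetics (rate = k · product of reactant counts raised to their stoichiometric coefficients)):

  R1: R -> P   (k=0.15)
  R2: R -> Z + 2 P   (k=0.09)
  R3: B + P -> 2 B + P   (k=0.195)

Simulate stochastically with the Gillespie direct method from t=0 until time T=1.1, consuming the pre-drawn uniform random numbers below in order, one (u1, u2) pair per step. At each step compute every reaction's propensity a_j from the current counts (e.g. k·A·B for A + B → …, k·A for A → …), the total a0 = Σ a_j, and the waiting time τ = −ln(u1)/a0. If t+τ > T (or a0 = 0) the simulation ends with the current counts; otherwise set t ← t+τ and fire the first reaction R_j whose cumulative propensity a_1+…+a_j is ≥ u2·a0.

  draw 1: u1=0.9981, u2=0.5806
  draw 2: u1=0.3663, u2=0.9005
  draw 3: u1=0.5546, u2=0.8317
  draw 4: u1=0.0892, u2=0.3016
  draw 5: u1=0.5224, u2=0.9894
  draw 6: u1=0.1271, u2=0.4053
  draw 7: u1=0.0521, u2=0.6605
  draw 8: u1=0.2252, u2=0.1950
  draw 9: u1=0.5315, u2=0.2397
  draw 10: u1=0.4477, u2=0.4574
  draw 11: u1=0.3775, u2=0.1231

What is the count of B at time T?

B at T = 18

t=0.000: B=8 R=8 Z=4 P=4
Draw 1: a1=1.200, a2=0.720, a3=6.240, a0=8.160; τ=−ln(0.9981)/8.160=0.000 → t=0.000; u2·a0=0.5806·8.160=4.738; a1+a2=1.920 < 4.738 ≤ a1+…+a3=8.160 → R3 fires; B=9 R=8 Z=4 P=4
Draw 2: a1=1.200, a2=0.720, a3=7.020, a0=8.940; τ=−ln(0.3663)/8.940=0.112 → t=0.113; u2·a0=0.9005·8.940=8.050; a1+a2=1.920 < 8.050 ≤ a1+…+a3=8.940 → R3 fires; B=10 R=8 Z=4 P=4
Draw 3: a1=1.200, a2=0.720, a3=7.800, a0=9.720; τ=−ln(0.5546)/9.720=0.061 → t=0.173; u2·a0=0.8317·9.720=8.084; a1+a2=1.920 < 8.084 ≤ a1+…+a3=9.720 → R3 fires; B=11 R=8 Z=4 P=4
Draw 4: a1=1.200, a2=0.720, a3=8.580, a0=10.500; τ=−ln(0.0892)/10.500=0.230 → t=0.403; u2·a0=0.3016·10.500=3.167; a1+a2=1.920 < 3.167 ≤ a1+…+a3=10.500 → R3 fires; B=12 R=8 Z=4 P=4
Draw 5: a1=1.200, a2=0.720, a3=9.360, a0=11.280; τ=−ln(0.5224)/11.280=0.058 → t=0.461; u2·a0=0.9894·11.280=11.160; a1+a2=1.920 < 11.160 ≤ a1+…+a3=11.280 → R3 fires; B=13 R=8 Z=4 P=4
Draw 6: a1=1.200, a2=0.720, a3=10.140, a0=12.060; τ=−ln(0.1271)/12.060=0.171 → t=0.632; u2·a0=0.4053·12.060=4.888; a1+a2=1.920 < 4.888 ≤ a1+…+a3=12.060 → R3 fires; B=14 R=8 Z=4 P=4
Draw 7: a1=1.200, a2=0.720, a3=10.920, a0=12.840; τ=−ln(0.0521)/12.840=0.230 → t=0.862; u2·a0=0.6605·12.840=8.481; a1+a2=1.920 < 8.481 ≤ a1+…+a3=12.840 → R3 fires; B=15 R=8 Z=4 P=4
Draw 8: a1=1.200, a2=0.720, a3=11.700, a0=13.620; τ=−ln(0.2252)/13.620=0.109 → t=0.972; u2·a0=0.1950·13.620=2.656; a1+a2=1.920 < 2.656 ≤ a1+…+a3=13.620 → R3 fires; B=16 R=8 Z=4 P=4
Draw 9: a1=1.200, a2=0.720, a3=12.480, a0=14.400; τ=−ln(0.5315)/14.400=0.044 → t=1.015; u2·a0=0.2397·14.400=3.452; a1+a2=1.920 < 3.452 ≤ a1+…+a3=14.400 → R3 fires; B=17 R=8 Z=4 P=4
Draw 10: a1=1.200, a2=0.720, a3=13.260, a0=15.180; τ=−ln(0.4477)/15.180=0.053 → t=1.068; u2·a0=0.4574·15.180=6.943; a1+a2=1.920 < 6.943 ≤ a1+…+a3=15.180 → R3 fires; B=18 R=8 Z=4 P=4
Draw 11: a1=1.200, a2=0.720, a3=14.040, a0=15.960; τ=−ln(0.3775)/15.960=0.061 → t=1.129 > T=1.1: stop.
Read off B at T=1.1: 18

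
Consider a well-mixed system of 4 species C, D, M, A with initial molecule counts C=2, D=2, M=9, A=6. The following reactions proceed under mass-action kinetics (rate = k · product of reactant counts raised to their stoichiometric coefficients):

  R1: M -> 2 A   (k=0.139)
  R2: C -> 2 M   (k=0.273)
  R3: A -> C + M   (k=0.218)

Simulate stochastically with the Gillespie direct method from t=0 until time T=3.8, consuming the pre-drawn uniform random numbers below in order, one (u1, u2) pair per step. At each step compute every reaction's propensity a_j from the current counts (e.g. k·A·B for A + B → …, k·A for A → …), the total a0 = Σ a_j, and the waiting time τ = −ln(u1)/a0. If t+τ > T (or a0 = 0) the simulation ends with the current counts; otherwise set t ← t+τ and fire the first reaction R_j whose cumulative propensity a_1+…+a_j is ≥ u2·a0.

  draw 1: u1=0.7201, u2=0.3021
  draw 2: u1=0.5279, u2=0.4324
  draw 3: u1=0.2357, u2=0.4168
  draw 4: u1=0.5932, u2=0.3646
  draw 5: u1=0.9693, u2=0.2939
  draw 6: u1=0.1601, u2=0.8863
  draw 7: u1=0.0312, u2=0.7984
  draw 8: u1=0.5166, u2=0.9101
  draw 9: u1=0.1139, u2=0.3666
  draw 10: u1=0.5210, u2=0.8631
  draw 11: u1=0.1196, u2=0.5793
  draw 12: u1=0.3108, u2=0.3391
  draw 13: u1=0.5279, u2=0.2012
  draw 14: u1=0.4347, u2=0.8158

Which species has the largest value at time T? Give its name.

Dominant species at T: A

t=0.000: C=2 D=2 M=9 A=6
Draw 1: a1=1.251, a2=0.546, a3=1.308, a0=3.105; τ=−ln(0.7201)/3.105=0.106 → t=0.106; u2·a0=0.3021·3.105=0.938 ≤ a1=1.251 → R1 fires; C=2 D=2 M=8 A=8
Draw 2: a1=1.112, a2=0.546, a3=1.744, a0=3.402; τ=−ln(0.5279)/3.402=0.188 → t=0.294; u2·a0=0.4324·3.402=1.471; a1=1.112 < 1.471 ≤ a1+a2=1.658 → R2 fires; C=1 D=2 M=10 A=8
Draw 3: a1=1.390, a2=0.273, a3=1.744, a0=3.407; τ=−ln(0.2357)/3.407=0.424 → t=0.718; u2·a0=0.4168·3.407=1.420; a1=1.390 < 1.420 ≤ a1+a2=1.663 → R2 fires; C=0 D=2 M=12 A=8
Draw 4: a1=1.668, a2=0.000, a3=1.744, a0=3.412; τ=−ln(0.5932)/3.412=0.153 → t=0.871; u2·a0=0.3646·3.412=1.244 ≤ a1=1.668 → R1 fires; C=0 D=2 M=11 A=10
Draw 5: a1=1.529, a2=0.000, a3=2.180, a0=3.709; τ=−ln(0.9693)/3.709=0.008 → t=0.879; u2·a0=0.2939·3.709=1.090 ≤ a1=1.529 → R1 fires; C=0 D=2 M=10 A=12
Draw 6: a1=1.390, a2=0.000, a3=2.616, a0=4.006; τ=−ln(0.1601)/4.006=0.457 → t=1.336; u2·a0=0.8863·4.006=3.551; a1+a2=1.390 < 3.551 ≤ a1+…+a3=4.006 → R3 fires; C=1 D=2 M=11 A=11
Draw 7: a1=1.529, a2=0.273, a3=2.398, a0=4.200; τ=−ln(0.0312)/4.200=0.826 → t=2.162; u2·a0=0.7984·4.200=3.353; a1+a2=1.802 < 3.353 ≤ a1+…+a3=4.200 → R3 fires; C=2 D=2 M=12 A=10
Draw 8: a1=1.668, a2=0.546, a3=2.180, a0=4.394; τ=−ln(0.5166)/4.394=0.150 → t=2.312; u2·a0=0.9101·4.394=3.999; a1+a2=2.214 < 3.999 ≤ a1+…+a3=4.394 → R3 fires; C=3 D=2 M=13 A=9
Draw 9: a1=1.807, a2=0.819, a3=1.962, a0=4.588; τ=−ln(0.1139)/4.588=0.474 → t=2.786; u2·a0=0.3666·4.588=1.682 ≤ a1=1.807 → R1 fires; C=3 D=2 M=12 A=11
Draw 10: a1=1.668, a2=0.819, a3=2.398, a0=4.885; τ=−ln(0.5210)/4.885=0.133 → t=2.919; u2·a0=0.8631·4.885=4.216; a1+a2=2.487 < 4.216 ≤ a1+…+a3=4.885 → R3 fires; C=4 D=2 M=13 A=10
Draw 11: a1=1.807, a2=1.092, a3=2.180, a0=5.079; τ=−ln(0.1196)/5.079=0.418 → t=3.337; u2·a0=0.5793·5.079=2.942; a1+a2=2.899 < 2.942 ≤ a1+…+a3=5.079 → R3 fires; C=5 D=2 M=14 A=9
Draw 12: a1=1.946, a2=1.365, a3=1.962, a0=5.273; τ=−ln(0.3108)/5.273=0.222 → t=3.559; u2·a0=0.3391·5.273=1.788 ≤ a1=1.946 → R1 fires; C=5 D=2 M=13 A=11
Draw 13: a1=1.807, a2=1.365, a3=2.398, a0=5.570; τ=−ln(0.5279)/5.570=0.115 → t=3.674; u2·a0=0.2012·5.570=1.121 ≤ a1=1.807 → R1 fires; C=5 D=2 M=12 A=13
Draw 14: a1=1.668, a2=1.365, a3=2.834, a0=5.867; τ=−ln(0.4347)/5.867=0.142 → t=3.816 > T=3.8: stop.
At T=3.8: C=5 D=2 M=12 A=13; the largest is A.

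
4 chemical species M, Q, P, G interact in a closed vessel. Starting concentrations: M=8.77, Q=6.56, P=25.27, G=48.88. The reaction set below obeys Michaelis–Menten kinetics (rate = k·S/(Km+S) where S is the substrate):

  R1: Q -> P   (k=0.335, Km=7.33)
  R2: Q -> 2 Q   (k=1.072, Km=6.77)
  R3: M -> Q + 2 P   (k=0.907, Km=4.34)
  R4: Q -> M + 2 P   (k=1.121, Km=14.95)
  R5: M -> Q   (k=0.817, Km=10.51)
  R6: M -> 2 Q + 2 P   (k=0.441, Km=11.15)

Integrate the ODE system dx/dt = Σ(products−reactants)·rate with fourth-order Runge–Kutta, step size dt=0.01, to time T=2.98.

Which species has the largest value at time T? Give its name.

RK4 with dt=0.01: 298 steps to T=2.98. Trajectory (selected grid times):
t=0.00: M=8.77 Q=6.56 P=25.27 G=48.88
t=0.33: M=8.50 Q=7.02 P=26.08 G=48.88
t=0.66: M=8.24 Q=7.46 P=26.89 G=48.88
t=0.99: M=7.99 Q=7.91 P=27.72 G=48.88
t=1.32: M=7.76 Q=8.34 P=28.54 G=48.88
t=1.66: M=7.52 Q=8.78 P=29.39 G=48.88
t=1.99: M=7.30 Q=9.20 P=30.23 G=48.88
t=2.32: M=7.09 Q=9.61 P=31.06 G=48.88
t=2.65: M=6.89 Q=10.01 P=31.90 G=48.88
t=2.98: M=6.70 Q=10.41 P=32.74 G=48.88
At T=2.98: M=6.70 Q=10.41 P=32.74 G=48.88; the largest is G.

Dominant species at T: G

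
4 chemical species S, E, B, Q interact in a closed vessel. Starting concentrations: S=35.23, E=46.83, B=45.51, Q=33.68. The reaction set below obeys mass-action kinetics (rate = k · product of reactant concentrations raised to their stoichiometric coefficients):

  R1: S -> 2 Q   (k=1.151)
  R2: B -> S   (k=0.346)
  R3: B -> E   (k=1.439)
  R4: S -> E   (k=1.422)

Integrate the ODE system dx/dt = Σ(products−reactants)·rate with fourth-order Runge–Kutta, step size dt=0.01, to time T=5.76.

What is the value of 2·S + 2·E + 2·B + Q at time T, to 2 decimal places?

Check how each reaction changes W = 2·S + 2·E + 2·B + Q (weight of products minus weight of reactants):
R1: S -> 2 Q: (1·2) − (2·1) = 2 − 2 = 0
R2: B -> S: (2·1) − (2·1) = 2 − 2 = 0
R3: B -> E: (2·1) − (2·1) = 2 − 2 = 0
R4: S -> E: (2·1) − (2·1) = 2 − 2 = 0
Every reaction leaves W unchanged, so W is conserved and no simulation is needed: W(T) = W(0) = 2·35.23 + 2·46.83 + 2·45.51 + 33.68 = 288.82

Value at T = 288.82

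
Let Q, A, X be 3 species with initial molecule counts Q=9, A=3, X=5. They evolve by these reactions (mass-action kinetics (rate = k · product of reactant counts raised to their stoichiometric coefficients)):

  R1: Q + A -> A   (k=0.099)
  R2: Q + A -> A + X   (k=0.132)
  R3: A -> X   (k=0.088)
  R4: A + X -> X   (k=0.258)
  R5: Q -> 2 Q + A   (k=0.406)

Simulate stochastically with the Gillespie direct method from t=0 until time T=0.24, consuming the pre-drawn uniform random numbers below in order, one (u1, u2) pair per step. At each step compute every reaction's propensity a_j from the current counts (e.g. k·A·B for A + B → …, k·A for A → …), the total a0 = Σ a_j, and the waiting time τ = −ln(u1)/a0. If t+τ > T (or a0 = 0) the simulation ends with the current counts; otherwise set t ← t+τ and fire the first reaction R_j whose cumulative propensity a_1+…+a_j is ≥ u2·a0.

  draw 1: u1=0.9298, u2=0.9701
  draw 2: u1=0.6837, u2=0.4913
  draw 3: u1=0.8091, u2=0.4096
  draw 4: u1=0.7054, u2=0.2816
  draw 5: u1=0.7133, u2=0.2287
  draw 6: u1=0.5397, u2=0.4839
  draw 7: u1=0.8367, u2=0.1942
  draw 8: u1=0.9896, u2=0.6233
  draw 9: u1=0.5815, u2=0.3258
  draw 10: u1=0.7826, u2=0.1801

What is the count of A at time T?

A at T = 0

t=0.000: Q=9 A=3 X=5
Draw 1: a1=2.673, a2=3.564, a3=0.264, a4=3.870, a5=3.654, a0=14.025; τ=−ln(0.9298)/14.025=0.005 → t=0.005; u2·a0=0.9701·14.025=13.606; a1+…+a4=10.371 < 13.606 ≤ a1+…+a5=14.025 → R5 fires; Q=10 A=4 X=5
Draw 2: a1=3.960, a2=5.280, a3=0.352, a4=5.160, a5=4.060, a0=18.812; τ=−ln(0.6837)/18.812=0.020 → t=0.025; u2·a0=0.4913·18.812=9.242; a1+a2=9.240 < 9.242 ≤ a1+…+a3=9.592 → R3 fires; Q=10 A=3 X=6
Draw 3: a1=2.970, a2=3.960, a3=0.264, a4=4.644, a5=4.060, a0=15.898; τ=−ln(0.8091)/15.898=0.013 → t=0.039; u2·a0=0.4096·15.898=6.512; a1=2.970 < 6.512 ≤ a1+a2=6.930 → R2 fires; Q=9 A=3 X=7
Draw 4: a1=2.673, a2=3.564, a3=0.264, a4=5.418, a5=3.654, a0=15.573; τ=−ln(0.7054)/15.573=0.022 → t=0.061; u2·a0=0.2816·15.573=4.385; a1=2.673 < 4.385 ≤ a1+a2=6.237 → R2 fires; Q=8 A=3 X=8
Draw 5: a1=2.376, a2=3.168, a3=0.264, a4=6.192, a5=3.248, a0=15.248; τ=−ln(0.7133)/15.248=0.022 → t=0.083; u2·a0=0.2287·15.248=3.487; a1=2.376 < 3.487 ≤ a1+a2=5.544 → R2 fires; Q=7 A=3 X=9
Draw 6: a1=2.079, a2=2.772, a3=0.264, a4=6.966, a5=2.842, a0=14.923; τ=−ln(0.5397)/14.923=0.041 → t=0.125; u2·a0=0.4839·14.923=7.221; a1+…+a3=5.115 < 7.221 ≤ a1+…+a4=12.081 → R4 fires; Q=7 A=2 X=9
Draw 7: a1=1.386, a2=1.848, a3=0.176, a4=4.644, a5=2.842, a0=10.896; τ=−ln(0.8367)/10.896=0.016 → t=0.141; u2·a0=0.1942·10.896=2.116; a1=1.386 < 2.116 ≤ a1+a2=3.234 → R2 fires; Q=6 A=2 X=10
Draw 8: a1=1.188, a2=1.584, a3=0.176, a4=5.160, a5=2.436, a0=10.544; τ=−ln(0.9896)/10.544=0.001 → t=0.142; u2·a0=0.6233·10.544=6.572; a1+…+a3=2.948 < 6.572 ≤ a1+…+a4=8.108 → R4 fires; Q=6 A=1 X=10
Draw 9: a1=0.594, a2=0.792, a3=0.088, a4=2.580, a5=2.436, a0=6.490; τ=−ln(0.5815)/6.490=0.084 → t=0.226; u2·a0=0.3258·6.490=2.114; a1+…+a3=1.474 < 2.114 ≤ a1+…+a4=4.054 → R4 fires; Q=6 A=0 X=10
Draw 10: a1=0.000, a2=0.000, a3=0.000, a4=0.000, a5=2.436, a0=2.436; τ=−ln(0.7826)/2.436=0.101 → t=0.326 > T=0.24: stop.
Read off A at T=0.24: 0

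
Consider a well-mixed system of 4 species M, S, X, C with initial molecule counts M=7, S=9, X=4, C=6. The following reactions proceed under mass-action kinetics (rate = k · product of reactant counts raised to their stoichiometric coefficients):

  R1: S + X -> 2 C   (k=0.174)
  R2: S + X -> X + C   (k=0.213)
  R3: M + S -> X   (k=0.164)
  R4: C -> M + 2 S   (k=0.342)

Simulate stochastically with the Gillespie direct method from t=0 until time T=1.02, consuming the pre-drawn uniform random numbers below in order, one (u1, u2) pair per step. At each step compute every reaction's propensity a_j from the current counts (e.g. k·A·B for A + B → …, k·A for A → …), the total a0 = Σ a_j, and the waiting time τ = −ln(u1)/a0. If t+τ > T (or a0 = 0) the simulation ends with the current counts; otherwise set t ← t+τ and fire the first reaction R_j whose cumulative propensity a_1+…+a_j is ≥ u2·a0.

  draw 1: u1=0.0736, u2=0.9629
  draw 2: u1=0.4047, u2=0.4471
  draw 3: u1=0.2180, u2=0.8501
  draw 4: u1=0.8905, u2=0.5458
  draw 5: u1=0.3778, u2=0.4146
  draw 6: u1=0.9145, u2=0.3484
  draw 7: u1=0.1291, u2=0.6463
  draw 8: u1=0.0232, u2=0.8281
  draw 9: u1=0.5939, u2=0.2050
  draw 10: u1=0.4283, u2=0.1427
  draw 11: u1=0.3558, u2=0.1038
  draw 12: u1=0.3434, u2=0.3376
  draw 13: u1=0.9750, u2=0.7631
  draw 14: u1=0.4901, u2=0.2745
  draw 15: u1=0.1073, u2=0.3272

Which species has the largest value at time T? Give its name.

Dominant species at T: C

t=0.000: M=7 S=9 X=4 C=6
Draw 1: a1=6.264, a2=7.668, a3=10.332, a4=2.052, a0=26.316; τ=−ln(0.0736)/26.316=0.099 → t=0.099; u2·a0=0.9629·26.316=25.340; a1+…+a3=24.264 < 25.340 ≤ a1+…+a4=26.316 → R4 fires; M=8 S=11 X=4 C=5
Draw 2: a1=7.656, a2=9.372, a3=14.432, a4=1.710, a0=33.170; τ=−ln(0.4047)/33.170=0.027 → t=0.126; u2·a0=0.4471·33.170=14.830; a1=7.656 < 14.830 ≤ a1+a2=17.028 → R2 fires; M=8 S=10 X=4 C=6
Draw 3: a1=6.960, a2=8.520, a3=13.120, a4=2.052, a0=30.652; τ=−ln(0.2180)/30.652=0.050 → t=0.176; u2·a0=0.8501·30.652=26.057; a1+a2=15.480 < 26.057 ≤ a1+…+a3=28.600 → R3 fires; M=7 S=9 X=5 C=6
Draw 4: a1=7.830, a2=9.585, a3=10.332, a4=2.052, a0=29.799; τ=−ln(0.8905)/29.799=0.004 → t=0.180; u2·a0=0.5458·29.799=16.264; a1=7.830 < 16.264 ≤ a1+a2=17.415 → R2 fires; M=7 S=8 X=5 C=7
Draw 5: a1=6.960, a2=8.520, a3=9.184, a4=2.394, a0=27.058; τ=−ln(0.3778)/27.058=0.036 → t=0.216; u2·a0=0.4146·27.058=11.218; a1=6.960 < 11.218 ≤ a1+a2=15.480 → R2 fires; M=7 S=7 X=5 C=8
Draw 6: a1=6.090, a2=7.455, a3=8.036, a4=2.736, a0=24.317; τ=−ln(0.9145)/24.317=0.004 → t=0.220; u2·a0=0.3484·24.317=8.472; a1=6.090 < 8.472 ≤ a1+a2=13.545 → R2 fires; M=7 S=6 X=5 C=9
Draw 7: a1=5.220, a2=6.390, a3=6.888, a4=3.078, a0=21.576; τ=−ln(0.1291)/21.576=0.095 → t=0.315; u2·a0=0.6463·21.576=13.945; a1+a2=11.610 < 13.945 ≤ a1+…+a3=18.498 → R3 fires; M=6 S=5 X=6 C=9
Draw 8: a1=5.220, a2=6.390, a3=4.920, a4=3.078, a0=19.608; τ=−ln(0.0232)/19.608=0.192 → t=0.506; u2·a0=0.8281·19.608=16.237; a1+a2=11.610 < 16.237 ≤ a1+…+a3=16.530 → R3 fires; M=5 S=4 X=7 C=9
Draw 9: a1=4.872, a2=5.964, a3=3.280, a4=3.078, a0=17.194; τ=−ln(0.5939)/17.194=0.030 → t=0.537; u2·a0=0.2050·17.194=3.525 ≤ a1=4.872 → R1 fires; M=5 S=3 X=6 C=11
Draw 10: a1=3.132, a2=3.834, a3=2.460, a4=3.762, a0=13.188; τ=−ln(0.4283)/13.188=0.064 → t=0.601; u2·a0=0.1427·13.188=1.882 ≤ a1=3.132 → R1 fires; M=5 S=2 X=5 C=13
Draw 11: a1=1.740, a2=2.130, a3=1.640, a4=4.446, a0=9.956; τ=−ln(0.3558)/9.956=0.104 → t=0.705; u2·a0=0.1038·9.956=1.033 ≤ a1=1.740 → R1 fires; M=5 S=1 X=4 C=15
Draw 12: a1=0.696, a2=0.852, a3=0.820, a4=5.130, a0=7.498; τ=−ln(0.3434)/7.498=0.143 → t=0.847; u2·a0=0.3376·7.498=2.531; a1+…+a3=2.368 < 2.531 ≤ a1+…+a4=7.498 → R4 fires; M=6 S=3 X=4 C=14
Draw 13: a1=2.088, a2=2.556, a3=2.952, a4=4.788, a0=12.384; τ=−ln(0.9750)/12.384=0.002 → t=0.849; u2·a0=0.7631·12.384=9.450; a1+…+a3=7.596 < 9.450 ≤ a1+…+a4=12.384 → R4 fires; M=7 S=5 X=4 C=13
Draw 14: a1=3.480, a2=4.260, a3=5.740, a4=4.446, a0=17.926; τ=−ln(0.4901)/17.926=0.040 → t=0.889; u2·a0=0.2745·17.926=4.921; a1=3.480 < 4.921 ≤ a1+a2=7.740 → R2 fires; M=7 S=4 X=4 C=14
Draw 15: a1=2.784, a2=3.408, a3=4.592, a4=4.788, a0=15.572; τ=−ln(0.1073)/15.572=0.143 → t=1.033 > T=1.02: stop.
At T=1.02: M=7 S=4 X=4 C=14; the largest is C.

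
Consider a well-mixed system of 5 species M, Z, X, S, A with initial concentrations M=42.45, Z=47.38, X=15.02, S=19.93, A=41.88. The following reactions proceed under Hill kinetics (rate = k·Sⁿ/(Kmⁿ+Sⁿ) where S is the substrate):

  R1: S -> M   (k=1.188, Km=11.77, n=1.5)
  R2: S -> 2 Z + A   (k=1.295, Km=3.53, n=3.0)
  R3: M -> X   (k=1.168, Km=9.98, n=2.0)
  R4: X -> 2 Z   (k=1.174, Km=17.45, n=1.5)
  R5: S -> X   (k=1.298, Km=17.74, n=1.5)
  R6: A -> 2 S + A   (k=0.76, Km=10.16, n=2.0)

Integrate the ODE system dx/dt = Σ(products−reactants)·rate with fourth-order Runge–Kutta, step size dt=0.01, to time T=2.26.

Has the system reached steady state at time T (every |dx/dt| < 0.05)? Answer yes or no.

Steady state at T: no

RK4 with dt=0.01: 226 steps to T=2.26. Trajectory (selected grid times):
t=0.00: M=42.45 Z=47.38 X=15.02 S=19.93 A=41.88
t=0.25: M=42.38 Z=48.29 X=15.34 S=19.59 A=42.20
t=0.50: M=42.30 Z=49.20 X=15.66 S=19.25 A=42.52
t=0.75: M=42.23 Z=50.11 X=15.97 S=18.92 A=42.85
t=1.00: M=42.15 Z=51.03 X=16.28 S=18.59 A=43.17
t=1.26: M=42.06 Z=51.99 X=16.59 S=18.25 A=43.50
t=1.51: M=41.98 Z=52.92 X=16.89 S=17.93 A=43.82
t=1.76: M=41.90 Z=53.85 X=17.18 S=17.61 A=44.14
t=2.01: M=41.81 Z=54.78 X=17.48 S=17.30 A=44.47
t=2.26: M=41.73 Z=55.72 X=17.76 S=17.00 A=44.79
Rates at T: R1=0.7537, R2=1.2835, R3=1.1048, R4=0.5948, R5=0.6281, R6=0.7228
dx/dt at T (Σ net stoichiometry × rate): M=-0.3511, Z=+3.7566, X=+1.1382, S=-1.2197, A=+1.2835
Largest |dx/dt| is |+3.7566| (Z) ≥ 0.05 → not steady.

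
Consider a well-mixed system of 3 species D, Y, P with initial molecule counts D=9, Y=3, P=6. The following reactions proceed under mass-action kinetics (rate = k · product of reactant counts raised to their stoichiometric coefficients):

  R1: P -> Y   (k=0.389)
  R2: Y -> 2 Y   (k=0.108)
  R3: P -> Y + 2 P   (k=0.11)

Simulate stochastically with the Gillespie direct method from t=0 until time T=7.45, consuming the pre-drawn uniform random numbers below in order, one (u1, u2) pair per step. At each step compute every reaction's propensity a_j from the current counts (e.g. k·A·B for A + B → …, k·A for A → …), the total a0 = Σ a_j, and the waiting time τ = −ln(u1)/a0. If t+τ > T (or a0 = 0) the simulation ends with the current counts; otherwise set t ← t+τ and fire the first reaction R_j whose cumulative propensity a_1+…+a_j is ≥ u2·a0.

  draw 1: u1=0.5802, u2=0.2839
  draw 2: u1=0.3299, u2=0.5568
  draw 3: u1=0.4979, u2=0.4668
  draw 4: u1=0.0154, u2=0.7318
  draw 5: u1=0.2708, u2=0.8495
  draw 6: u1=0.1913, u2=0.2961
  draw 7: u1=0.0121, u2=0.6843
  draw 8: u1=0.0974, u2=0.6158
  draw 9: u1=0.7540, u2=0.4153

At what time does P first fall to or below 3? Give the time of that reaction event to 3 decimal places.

Threshold first reached at t = 0.818

t=0.000: D=9 Y=3 P=6
Draw 1: a1=2.334, a2=0.324, a3=0.660, a0=3.318; τ=−ln(0.5802)/3.318=0.164 → t=0.164; u2·a0=0.2839·3.318=0.942 ≤ a1=2.334 → R1 fires; D=9 Y=4 P=5
Draw 2: a1=1.945, a2=0.432, a3=0.550, a0=2.927; τ=−ln(0.3299)/2.927=0.379 → t=0.543; u2·a0=0.5568·2.927=1.630 ≤ a1=1.945 → R1 fires; D=9 Y=5 P=4
Draw 3: a1=1.556, a2=0.540, a3=0.440, a0=2.536; τ=−ln(0.4979)/2.536=0.275 → t=0.818; u2·a0=0.4668·2.536=1.184 ≤ a1=1.556 → R1 fires; D=9 Y=6 P=3
Draw 4: a1=1.167, a2=0.648, a3=0.330, a0=2.145; τ=−ln(0.0154)/2.145=1.946 → t=2.764; u2·a0=0.7318·2.145=1.570; a1=1.167 < 1.570 ≤ a1+a2=1.815 → R2 fires; D=9 Y=7 P=3
Draw 5: a1=1.167, a2=0.756, a3=0.330, a0=2.253; τ=−ln(0.2708)/2.253=0.580 → t=3.343; u2·a0=0.8495·2.253=1.914; a1=1.167 < 1.914 ≤ a1+a2=1.923 → R2 fires; D=9 Y=8 P=3
Draw 6: a1=1.167, a2=0.864, a3=0.330, a0=2.361; τ=−ln(0.1913)/2.361=0.701 → t=4.044; u2·a0=0.2961·2.361=0.699 ≤ a1=1.167 → R1 fires; D=9 Y=9 P=2
Draw 7: a1=0.778, a2=0.972, a3=0.220, a0=1.970; τ=−ln(0.0121)/1.970=2.241 → t=6.285; u2·a0=0.6843·1.970=1.348; a1=0.778 < 1.348 ≤ a1+a2=1.750 → R2 fires; D=9 Y=10 P=2
Draw 8: a1=0.778, a2=1.080, a3=0.220, a0=2.078; τ=−ln(0.0974)/2.078=1.121 → t=7.406; u2·a0=0.6158·2.078=1.280; a1=0.778 < 1.280 ≤ a1+a2=1.858 → R2 fires; D=9 Y=11 P=2
Draw 9: a1=0.778, a2=1.188, a3=0.220, a0=2.186; τ=−ln(0.7540)/2.186=0.129 → t=7.535 > T=7.45: stop.
P first becomes ≤ 3 when it reaches 3 at the event at t=0.818.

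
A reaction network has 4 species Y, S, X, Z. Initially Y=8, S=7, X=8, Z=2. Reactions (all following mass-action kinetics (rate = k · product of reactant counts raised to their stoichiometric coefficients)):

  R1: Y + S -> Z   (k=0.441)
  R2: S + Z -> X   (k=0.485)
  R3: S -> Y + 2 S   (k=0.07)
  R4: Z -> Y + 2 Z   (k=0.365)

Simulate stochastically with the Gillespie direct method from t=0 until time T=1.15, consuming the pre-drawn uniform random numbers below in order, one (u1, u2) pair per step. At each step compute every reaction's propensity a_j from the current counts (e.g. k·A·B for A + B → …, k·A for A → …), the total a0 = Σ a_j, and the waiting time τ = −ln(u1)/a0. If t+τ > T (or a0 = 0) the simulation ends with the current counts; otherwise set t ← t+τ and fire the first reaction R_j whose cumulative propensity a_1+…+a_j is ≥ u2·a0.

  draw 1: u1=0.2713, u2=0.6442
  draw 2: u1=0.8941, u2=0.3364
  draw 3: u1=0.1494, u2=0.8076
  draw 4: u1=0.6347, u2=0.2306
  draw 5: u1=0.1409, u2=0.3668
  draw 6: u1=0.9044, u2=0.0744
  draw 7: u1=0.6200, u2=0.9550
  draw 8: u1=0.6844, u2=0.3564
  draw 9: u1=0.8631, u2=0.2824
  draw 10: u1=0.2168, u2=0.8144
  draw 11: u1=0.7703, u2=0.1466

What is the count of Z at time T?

t=0.000: Y=8 S=7 X=8 Z=2
Draw 1: a1=24.696, a2=6.790, a3=0.490, a4=0.730, a0=32.706; τ=−ln(0.2713)/32.706=0.040 → t=0.040; u2·a0=0.6442·32.706=21.069 ≤ a1=24.696 → R1 fires; Y=7 S=6 X=8 Z=3
Draw 2: a1=18.522, a2=8.730, a3=0.420, a4=1.095, a0=28.767; τ=−ln(0.8941)/28.767=0.004 → t=0.044; u2·a0=0.3364·28.767=9.677 ≤ a1=18.522 → R1 fires; Y=6 S=5 X=8 Z=4
Draw 3: a1=13.230, a2=9.700, a3=0.350, a4=1.460, a0=24.740; τ=−ln(0.1494)/24.740=0.077 → t=0.121; u2·a0=0.8076·24.740=19.980; a1=13.230 < 19.980 ≤ a1+a2=22.930 → R2 fires; Y=6 S=4 X=9 Z=3
Draw 4: a1=10.584, a2=5.820, a3=0.280, a4=1.095, a0=17.779; τ=−ln(0.6347)/17.779=0.026 → t=0.146; u2·a0=0.2306·17.779=4.100 ≤ a1=10.584 → R1 fires; Y=5 S=3 X=9 Z=4
Draw 5: a1=6.615, a2=5.820, a3=0.210, a4=1.460, a0=14.105; τ=−ln(0.1409)/14.105=0.139 → t=0.285; u2·a0=0.3668·14.105=5.174 ≤ a1=6.615 → R1 fires; Y=4 S=2 X=9 Z=5
Draw 6: a1=3.528, a2=4.850, a3=0.140, a4=1.825, a0=10.343; τ=−ln(0.9044)/10.343=0.010 → t=0.295; u2·a0=0.0744·10.343=0.770 ≤ a1=3.528 → R1 fires; Y=3 S=1 X=9 Z=6
Draw 7: a1=1.323, a2=2.910, a3=0.070, a4=2.190, a0=6.493; τ=−ln(0.6200)/6.493=0.074 → t=0.368; u2·a0=0.9550·6.493=6.201; a1+…+a3=4.303 < 6.201 ≤ a1+…+a4=6.493 → R4 fires; Y=4 S=1 X=9 Z=7
Draw 8: a1=1.764, a2=3.395, a3=0.070, a4=2.555, a0=7.784; τ=−ln(0.6844)/7.784=0.049 → t=0.417; u2·a0=0.3564·7.784=2.774; a1=1.764 < 2.774 ≤ a1+a2=5.159 → R2 fires; Y=4 S=0 X=10 Z=6
Draw 9: a1=0.000, a2=0.000, a3=0.000, a4=2.190, a0=2.190; τ=−ln(0.8631)/2.190=0.067 → t=0.484; u2·a0=0.2824·2.190=0.618; a1+…+a3=0.000 < 0.618 ≤ a1+…+a4=2.190 → R4 fires; Y=5 S=0 X=10 Z=7
Draw 10: a1=0.000, a2=0.000, a3=0.000, a4=2.555, a0=2.555; τ=−ln(0.2168)/2.555=0.598 → t=1.083; u2·a0=0.8144·2.555=2.081; a1+…+a3=0.000 < 2.081 ≤ a1+…+a4=2.555 → R4 fires; Y=6 S=0 X=10 Z=8
Draw 11: a1=0.000, a2=0.000, a3=0.000, a4=2.920, a0=2.920; τ=−ln(0.7703)/2.920=0.089 → t=1.172 > T=1.15: stop.
Read off Z at T=1.15: 8

Z at T = 8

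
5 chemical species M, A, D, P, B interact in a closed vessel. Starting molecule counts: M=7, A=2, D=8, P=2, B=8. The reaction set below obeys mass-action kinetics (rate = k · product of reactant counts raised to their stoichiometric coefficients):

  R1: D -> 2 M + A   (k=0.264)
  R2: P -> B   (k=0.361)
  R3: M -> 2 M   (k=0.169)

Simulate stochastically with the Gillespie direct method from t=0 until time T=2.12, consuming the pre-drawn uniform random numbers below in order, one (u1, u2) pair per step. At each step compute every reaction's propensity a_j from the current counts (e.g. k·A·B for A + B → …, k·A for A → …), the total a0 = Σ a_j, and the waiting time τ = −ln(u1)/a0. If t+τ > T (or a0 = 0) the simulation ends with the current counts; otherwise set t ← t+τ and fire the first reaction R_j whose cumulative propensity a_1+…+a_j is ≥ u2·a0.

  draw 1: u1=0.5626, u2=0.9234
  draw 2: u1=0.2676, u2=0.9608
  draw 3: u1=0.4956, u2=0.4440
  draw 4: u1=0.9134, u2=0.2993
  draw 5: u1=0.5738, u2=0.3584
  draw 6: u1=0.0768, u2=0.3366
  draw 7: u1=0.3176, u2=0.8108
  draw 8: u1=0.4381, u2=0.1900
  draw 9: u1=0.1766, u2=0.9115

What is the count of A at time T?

A at T = 6

t=0.000: M=7 A=2 D=8 P=2 B=8
Draw 1: a1=2.112, a2=0.722, a3=1.183, a0=4.017; τ=−ln(0.5626)/4.017=0.143 → t=0.143; u2·a0=0.9234·4.017=3.709; a1+a2=2.834 < 3.709 ≤ a1+…+a3=4.017 → R3 fires; M=8 A=2 D=8 P=2 B=8
Draw 2: a1=2.112, a2=0.722, a3=1.352, a0=4.186; τ=−ln(0.2676)/4.186=0.315 → t=0.458; u2·a0=0.9608·4.186=4.022; a1+a2=2.834 < 4.022 ≤ a1+…+a3=4.186 → R3 fires; M=9 A=2 D=8 P=2 B=8
Draw 3: a1=2.112, a2=0.722, a3=1.521, a0=4.355; τ=−ln(0.4956)/4.355=0.161 → t=0.619; u2·a0=0.4440·4.355=1.934 ≤ a1=2.112 → R1 fires; M=11 A=3 D=7 P=2 B=8
Draw 4: a1=1.848, a2=0.722, a3=1.859, a0=4.429; τ=−ln(0.9134)/4.429=0.020 → t=0.640; u2·a0=0.2993·4.429=1.326 ≤ a1=1.848 → R1 fires; M=13 A=4 D=6 P=2 B=8
Draw 5: a1=1.584, a2=0.722, a3=2.197, a0=4.503; τ=−ln(0.5738)/4.503=0.123 → t=0.763; u2·a0=0.3584·4.503=1.614; a1=1.584 < 1.614 ≤ a1+a2=2.306 → R2 fires; M=13 A=4 D=6 P=1 B=9
Draw 6: a1=1.584, a2=0.361, a3=2.197, a0=4.142; τ=−ln(0.0768)/4.142=0.620 → t=1.383; u2·a0=0.3366·4.142=1.394 ≤ a1=1.584 → R1 fires; M=15 A=5 D=5 P=1 B=9
Draw 7: a1=1.320, a2=0.361, a3=2.535, a0=4.216; τ=−ln(0.3176)/4.216=0.272 → t=1.655; u2·a0=0.8108·4.216=3.418; a1+a2=1.681 < 3.418 ≤ a1+…+a3=4.216 → R3 fires; M=16 A=5 D=5 P=1 B=9
Draw 8: a1=1.320, a2=0.361, a3=2.704, a0=4.385; τ=−ln(0.4381)/4.385=0.188 → t=1.843; u2·a0=0.1900·4.385=0.833 ≤ a1=1.320 → R1 fires; M=18 A=6 D=4 P=1 B=9
Draw 9: a1=1.056, a2=0.361, a3=3.042, a0=4.459; τ=−ln(0.1766)/4.459=0.389 → t=2.232 > T=2.12: stop.
Read off A at T=2.12: 6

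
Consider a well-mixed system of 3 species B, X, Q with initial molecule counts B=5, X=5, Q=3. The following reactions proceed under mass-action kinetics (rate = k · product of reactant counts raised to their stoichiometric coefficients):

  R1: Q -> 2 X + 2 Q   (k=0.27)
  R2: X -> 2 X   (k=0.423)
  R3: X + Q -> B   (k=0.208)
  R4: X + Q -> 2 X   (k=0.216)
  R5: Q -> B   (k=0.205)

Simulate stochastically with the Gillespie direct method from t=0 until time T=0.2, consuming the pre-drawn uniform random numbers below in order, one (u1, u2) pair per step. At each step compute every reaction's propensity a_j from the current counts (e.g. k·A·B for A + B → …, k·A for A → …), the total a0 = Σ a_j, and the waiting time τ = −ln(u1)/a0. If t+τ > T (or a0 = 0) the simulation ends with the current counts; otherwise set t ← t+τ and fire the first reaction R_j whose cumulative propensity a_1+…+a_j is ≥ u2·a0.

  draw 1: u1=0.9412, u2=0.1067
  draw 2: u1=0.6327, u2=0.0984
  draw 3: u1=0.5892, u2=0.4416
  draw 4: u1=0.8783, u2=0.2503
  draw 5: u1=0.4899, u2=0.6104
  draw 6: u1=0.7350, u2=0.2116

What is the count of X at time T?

X at T = 6

t=0.000: B=5 X=5 Q=3
Draw 1: a1=0.810, a2=2.115, a3=3.120, a4=3.240, a5=0.615, a0=9.900; τ=−ln(0.9412)/9.900=0.006 → t=0.006; u2·a0=0.1067·9.900=1.056; a1=0.810 < 1.056 ≤ a1+a2=2.925 → R2 fires; B=5 X=6 Q=3
Draw 2: a1=0.810, a2=2.538, a3=3.744, a4=3.888, a5=0.615, a0=11.595; τ=−ln(0.6327)/11.595=0.039 → t=0.046; u2·a0=0.0984·11.595=1.141; a1=0.810 < 1.141 ≤ a1+a2=3.348 → R2 fires; B=5 X=7 Q=3
Draw 3: a1=0.810, a2=2.961, a3=4.368, a4=4.536, a5=0.615, a0=13.290; τ=−ln(0.5892)/13.290=0.040 → t=0.085; u2·a0=0.4416·13.290=5.869; a1+a2=3.771 < 5.869 ≤ a1+…+a3=8.139 → R3 fires; B=6 X=6 Q=2
Draw 4: a1=0.540, a2=2.538, a3=2.496, a4=2.592, a5=0.410, a0=8.576; τ=−ln(0.8783)/8.576=0.015 → t=0.101; u2·a0=0.2503·8.576=2.147; a1=0.540 < 2.147 ≤ a1+a2=3.078 → R2 fires; B=6 X=7 Q=2
Draw 5: a1=0.540, a2=2.961, a3=2.912, a4=3.024, a5=0.410, a0=9.847; τ=−ln(0.4899)/9.847=0.072 → t=0.173; u2·a0=0.6104·9.847=6.011; a1+a2=3.501 < 6.011 ≤ a1+…+a3=6.413 → R3 fires; B=7 X=6 Q=1
Draw 6: a1=0.270, a2=2.538, a3=1.248, a4=1.296, a5=0.205, a0=5.557; τ=−ln(0.7350)/5.557=0.055 → t=0.228 > T=0.2: stop.
Read off X at T=0.2: 6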